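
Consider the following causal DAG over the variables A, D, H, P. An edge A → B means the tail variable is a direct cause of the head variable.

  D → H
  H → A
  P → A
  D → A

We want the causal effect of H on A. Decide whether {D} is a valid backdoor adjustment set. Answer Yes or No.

Yes

Backdoor paths from H to A (paths whose first edge points into H):
  P1: H <- D -> A
Condition 1 (no descendant of H in the set): holds — descendants of H are {A}; none are in {D}.
Condition 2 (every backdoor path blocked by {D}):
  P1: blocked at fork node D ∈ conditioning set.
{D} satisfies the backdoor criterion.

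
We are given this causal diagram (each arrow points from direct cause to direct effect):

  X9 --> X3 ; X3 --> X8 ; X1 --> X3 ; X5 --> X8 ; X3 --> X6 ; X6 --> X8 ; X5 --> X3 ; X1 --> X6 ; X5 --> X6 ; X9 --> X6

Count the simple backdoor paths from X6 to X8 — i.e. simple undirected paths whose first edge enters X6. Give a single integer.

A backdoor path from X6 to X8 is any simple undirected path whose first edge points into X6 (i.e. leaves X6 via a parent).
Parents of X6: {X1, X3, X5, X9}.
Enumerating:
  P1: X6 <- X1 -> X3 <- X5 -> X8
  P2: X6 <- X1 -> X3 -> X8
  P3: X6 <- X5 -> X3 -> X8
  P4: X6 <- X5 -> X8
  P5: X6 <- X9 -> X3 <- X5 -> X8
  P6: X6 <- X9 -> X3 -> X8
  P7: X6 <- X3 <- X5 -> X8
  P8: X6 <- X3 -> X8
That exhausts the simple backdoor paths. Count: 8.

8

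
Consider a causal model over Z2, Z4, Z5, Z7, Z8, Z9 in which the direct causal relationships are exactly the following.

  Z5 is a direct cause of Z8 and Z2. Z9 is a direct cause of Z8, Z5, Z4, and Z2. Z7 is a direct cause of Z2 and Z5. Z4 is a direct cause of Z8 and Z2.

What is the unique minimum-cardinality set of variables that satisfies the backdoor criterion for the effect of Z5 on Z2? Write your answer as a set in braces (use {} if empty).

Variables eligible for adjustment (non-descendants of Z5, excluding Z5 and Z2): {Z4, Z7, Z9}.
Backdoor paths from Z5 to Z2:
  P1: Z5 <- Z9 -> Z4 -> Z2
  P2: Z5 <- Z9 -> Z2
  P3: Z5 <- Z9 -> Z8 <- Z4 -> Z2
  P4: Z5 <- Z7 -> Z2
The empty set is not sufficient: P1 (Z5 <- Z9 -> Z4 -> Z2) has no collider blocking it and no conditioned non-collider, so it is open.
Try {Z7, Z9}:
  P1: blocked at fork node Z9 ∈ conditioning set.
  P2: blocked at fork node Z9 ∈ conditioning set.
  P3: blocked at fork node Z9 ∈ conditioning set.
  P4: blocked at fork node Z7 ∈ conditioning set.
{Z7, Z9} contains no descendant of Z5 and blocks every backdoor path.
Every element of {Z7, Z9} is needed (dropping Z7 leaves P4 open; dropping Z9 leaves P1 open), so no proper subset is valid.
Among all size-2 subsets of the eligible variables, only {Z7, Z9} blocks every backdoor path, so it is the unique smallest valid adjustment set.

{Z7, Z9}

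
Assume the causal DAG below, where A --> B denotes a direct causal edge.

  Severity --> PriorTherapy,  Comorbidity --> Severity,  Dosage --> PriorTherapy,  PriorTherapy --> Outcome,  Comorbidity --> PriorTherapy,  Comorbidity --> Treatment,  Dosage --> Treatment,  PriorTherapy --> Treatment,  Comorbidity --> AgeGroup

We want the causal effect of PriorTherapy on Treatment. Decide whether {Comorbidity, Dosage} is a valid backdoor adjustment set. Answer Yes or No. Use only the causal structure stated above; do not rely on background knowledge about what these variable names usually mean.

Backdoor paths from PriorTherapy to Treatment (paths whose first edge points into PriorTherapy):
  P1: PriorTherapy <- Comorbidity -> Treatment
  P2: PriorTherapy <- Dosage -> Treatment
  P3: PriorTherapy <- Severity <- Comorbidity -> Treatment
Condition 1 (no descendant of PriorTherapy in the set): holds — descendants of PriorTherapy are {Outcome, Treatment}; none are in {Comorbidity, Dosage}.
Condition 2 (every backdoor path blocked by {Comorbidity, Dosage}):
  P1: blocked at fork node Comorbidity ∈ conditioning set.
  P2: blocked at fork node Dosage ∈ conditioning set.
  P3: blocked at fork node Comorbidity ∈ conditioning set.
{Comorbidity, Dosage} satisfies the backdoor criterion.

Yes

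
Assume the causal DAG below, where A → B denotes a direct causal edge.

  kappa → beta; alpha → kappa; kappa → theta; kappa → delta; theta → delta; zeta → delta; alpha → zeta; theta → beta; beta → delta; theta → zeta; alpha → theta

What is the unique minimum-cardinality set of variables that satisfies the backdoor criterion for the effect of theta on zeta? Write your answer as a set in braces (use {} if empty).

{alpha}

Variables eligible for adjustment (non-descendants of theta, excluding theta and zeta): {alpha, kappa}.
Backdoor paths from theta to zeta:
  P1: theta <- alpha -> kappa -> beta -> delta <- zeta
  P2: theta <- alpha -> kappa -> delta <- zeta
  P3: theta <- alpha -> zeta
  P4: theta <- kappa <- alpha -> zeta
  P5: theta <- kappa -> beta -> delta <- zeta
  P6: theta <- kappa -> delta <- zeta
The empty set is not sufficient: P3 (theta <- alpha -> zeta) has no collider blocking it and no conditioned non-collider, so it is open.
Try {alpha}:
  P1: blocked at fork node alpha ∈ conditioning set.
  P2: blocked at fork node alpha ∈ conditioning set.
  P3: blocked at fork node alpha ∈ conditioning set.
  P4: blocked at fork node alpha ∈ conditioning set.
  P5: blocked at collider delta (neither it nor any descendant is in the conditioning set).
  P6: blocked at collider delta (neither it nor any descendant is in the conditioning set).
{alpha} contains no descendant of theta and blocks every backdoor path.
No other singleton works — e.g. {kappa} leaves P3 open — so {alpha} is the unique smallest valid adjustment set.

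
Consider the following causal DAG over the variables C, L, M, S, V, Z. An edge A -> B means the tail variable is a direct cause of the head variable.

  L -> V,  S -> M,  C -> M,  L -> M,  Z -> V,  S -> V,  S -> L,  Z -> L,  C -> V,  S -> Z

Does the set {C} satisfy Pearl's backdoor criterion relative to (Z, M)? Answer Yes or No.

No

Backdoor paths from Z to M (paths whose first edge points into Z):
  P1: Z <- S -> L -> M
  P2: Z <- S -> L -> V <- C -> M
  P3: Z <- S -> M
  P4: Z <- S -> V <- C -> M
  P5: Z <- S -> V <- L -> M
Condition 1 (no descendant of Z in the set): holds — descendants of Z are {L, M, V}; none are in {C}.
Condition 2 (every backdoor path blocked by {C}):
  P1: open — no interior node is in the conditioning set.
  P2: blocked at collider V (neither it nor any descendant is in the conditioning set).
  P3: open — no interior node is in the conditioning set.
  P4: blocked at collider V (neither it nor any descendant is in the conditioning set).
  P5: blocked at collider V (neither it nor any descendant is in the conditioning set).
{C} does not satisfy the backdoor criterion.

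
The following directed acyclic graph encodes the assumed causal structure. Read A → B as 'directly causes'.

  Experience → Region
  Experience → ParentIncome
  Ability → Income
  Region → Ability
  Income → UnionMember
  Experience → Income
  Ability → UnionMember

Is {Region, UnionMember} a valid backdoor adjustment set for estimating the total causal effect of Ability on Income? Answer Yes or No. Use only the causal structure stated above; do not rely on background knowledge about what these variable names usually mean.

No

Backdoor paths from Ability to Income (paths whose first edge points into Ability):
  P1: Ability <- Region <- Experience -> Income
Condition 1 (no descendant of Ability in the set): FAILS — UnionMember is a descendant of Ability.
Condition 2 (every backdoor path blocked by {Region, UnionMember}):
  P1: blocked at chain node Region ∈ conditioning set.
{Region, UnionMember} does not satisfy the backdoor criterion.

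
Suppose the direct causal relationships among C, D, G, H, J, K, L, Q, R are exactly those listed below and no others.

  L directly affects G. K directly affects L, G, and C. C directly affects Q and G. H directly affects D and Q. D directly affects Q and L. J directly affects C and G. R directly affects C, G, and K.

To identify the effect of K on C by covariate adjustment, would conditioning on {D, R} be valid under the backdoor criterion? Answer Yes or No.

Backdoor paths from K to C (paths whose first edge points into K):
  P1: K <- R -> C
  P2: K <- R -> G <- J -> C
  P3: K <- R -> G <- L <- D <- H -> Q <- C
  P4: K <- R -> G <- L <- D -> Q <- C
  P5: K <- R -> G <- C
Condition 1 (no descendant of K in the set): holds — descendants of K are {C, G, L, Q}; none are in {D, R}.
Condition 2 (every backdoor path blocked by {D, R}):
  P1: blocked at fork node R ∈ conditioning set.
  P2: blocked at fork node R ∈ conditioning set.
  P3: blocked at fork node R ∈ conditioning set.
  P4: blocked at fork node R ∈ conditioning set.
  P5: blocked at fork node R ∈ conditioning set.
{D, R} satisfies the backdoor criterion.

Yes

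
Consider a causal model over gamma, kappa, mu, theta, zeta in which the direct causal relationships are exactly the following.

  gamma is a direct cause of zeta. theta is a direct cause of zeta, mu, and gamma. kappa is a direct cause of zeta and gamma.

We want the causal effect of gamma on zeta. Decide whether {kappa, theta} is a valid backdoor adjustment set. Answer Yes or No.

Yes

Backdoor paths from gamma to zeta (paths whose first edge points into gamma):
  P1: gamma <- theta -> zeta
  P2: gamma <- kappa -> zeta
Condition 1 (no descendant of gamma in the set): holds — descendants of gamma are {zeta}; none are in {kappa, theta}.
Condition 2 (every backdoor path blocked by {kappa, theta}):
  P1: blocked at fork node theta ∈ conditioning set.
  P2: blocked at fork node kappa ∈ conditioning set.
{kappa, theta} satisfies the backdoor criterion.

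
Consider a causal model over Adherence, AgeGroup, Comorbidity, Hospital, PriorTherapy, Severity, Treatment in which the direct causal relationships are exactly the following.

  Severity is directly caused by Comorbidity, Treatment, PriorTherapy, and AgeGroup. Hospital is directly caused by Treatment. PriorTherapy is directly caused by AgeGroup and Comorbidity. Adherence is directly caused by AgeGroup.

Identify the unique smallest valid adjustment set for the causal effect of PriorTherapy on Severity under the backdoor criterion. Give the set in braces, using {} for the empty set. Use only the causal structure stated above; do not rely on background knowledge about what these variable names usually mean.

{AgeGroup, Comorbidity}

Variables eligible for adjustment (non-descendants of PriorTherapy, excluding PriorTherapy and Severity): {Adherence, AgeGroup, Comorbidity, Hospital, Treatment}.
Backdoor paths from PriorTherapy to Severity:
  P1: PriorTherapy <- AgeGroup -> Severity
  P2: PriorTherapy <- Comorbidity -> Severity
The empty set is not sufficient: P1 (PriorTherapy <- AgeGroup -> Severity) has no collider blocking it and no conditioned non-collider, so it is open.
Try {AgeGroup, Comorbidity}:
  P1: blocked at fork node AgeGroup ∈ conditioning set.
  P2: blocked at fork node Comorbidity ∈ conditioning set.
{AgeGroup, Comorbidity} contains no descendant of PriorTherapy and blocks every backdoor path.
Every element of {AgeGroup, Comorbidity} is needed (dropping AgeGroup leaves P1 open; dropping Comorbidity leaves P2 open), so no proper subset is valid.
Among all size-2 subsets of the eligible variables, only {AgeGroup, Comorbidity} blocks every backdoor path, so it is the unique smallest valid adjustment set.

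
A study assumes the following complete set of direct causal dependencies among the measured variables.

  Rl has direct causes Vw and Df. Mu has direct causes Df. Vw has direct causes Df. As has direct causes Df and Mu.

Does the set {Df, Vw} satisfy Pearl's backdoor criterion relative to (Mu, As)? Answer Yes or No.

Yes

Backdoor paths from Mu to As (paths whose first edge points into Mu):
  P1: Mu <- Df -> As
Condition 1 (no descendant of Mu in the set): holds — descendants of Mu are {As}; none are in {Df, Vw}.
Condition 2 (every backdoor path blocked by {Df, Vw}):
  P1: blocked at fork node Df ∈ conditioning set.
{Df, Vw} satisfies the backdoor criterion.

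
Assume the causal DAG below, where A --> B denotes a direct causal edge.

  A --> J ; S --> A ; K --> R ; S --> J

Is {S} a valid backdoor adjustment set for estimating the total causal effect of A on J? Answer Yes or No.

Backdoor paths from A to J (paths whose first edge points into A):
  P1: A <- S -> J
Condition 1 (no descendant of A in the set): holds — descendants of A are {J}; none are in {S}.
Condition 2 (every backdoor path blocked by {S}):
  P1: blocked at fork node S ∈ conditioning set.
{S} satisfies the backdoor criterion.

Yes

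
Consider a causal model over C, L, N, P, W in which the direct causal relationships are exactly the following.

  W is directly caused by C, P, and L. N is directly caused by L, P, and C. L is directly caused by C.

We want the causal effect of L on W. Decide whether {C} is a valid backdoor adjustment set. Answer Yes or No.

Backdoor paths from L to W (paths whose first edge points into L):
  P1: L <- C -> W
  P2: L <- C -> N <- P -> W
Condition 1 (no descendant of L in the set): holds — descendants of L are {N, W}; none are in {C}.
Condition 2 (every backdoor path blocked by {C}):
  P1: blocked at fork node C ∈ conditioning set.
  P2: blocked at fork node C ∈ conditioning set.
{C} satisfies the backdoor criterion.

Yes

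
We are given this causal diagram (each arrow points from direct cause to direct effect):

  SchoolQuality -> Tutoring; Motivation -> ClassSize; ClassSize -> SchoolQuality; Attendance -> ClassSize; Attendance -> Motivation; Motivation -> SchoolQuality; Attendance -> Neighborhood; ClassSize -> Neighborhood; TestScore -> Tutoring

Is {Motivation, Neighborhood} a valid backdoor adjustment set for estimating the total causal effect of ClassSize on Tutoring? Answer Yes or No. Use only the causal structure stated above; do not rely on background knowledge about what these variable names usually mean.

Backdoor paths from ClassSize to Tutoring (paths whose first edge points into ClassSize):
  P1: ClassSize <- Attendance -> Motivation -> SchoolQuality -> Tutoring
  P2: ClassSize <- Motivation -> SchoolQuality -> Tutoring
Condition 1 (no descendant of ClassSize in the set): FAILS — Neighborhood is a descendant of ClassSize.
Condition 2 (every backdoor path blocked by {Motivation, Neighborhood}):
  P1: blocked at chain node Motivation ∈ conditioning set.
  P2: blocked at fork node Motivation ∈ conditioning set.
{Motivation, Neighborhood} does not satisfy the backdoor criterion.

No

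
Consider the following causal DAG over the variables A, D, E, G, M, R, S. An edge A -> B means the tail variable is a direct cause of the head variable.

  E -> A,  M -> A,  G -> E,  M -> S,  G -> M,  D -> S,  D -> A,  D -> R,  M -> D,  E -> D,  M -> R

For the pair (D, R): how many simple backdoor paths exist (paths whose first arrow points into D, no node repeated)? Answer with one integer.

A backdoor path from D to R is any simple undirected path whose first edge points into D (i.e. leaves D via a parent).
Parents of D: {E, M}.
Enumerating:
  P1: D <- E <- G -> M -> R
  P2: D <- E -> A <- M -> R
  P3: D <- M -> R
That exhausts the simple backdoor paths. Count: 3.

3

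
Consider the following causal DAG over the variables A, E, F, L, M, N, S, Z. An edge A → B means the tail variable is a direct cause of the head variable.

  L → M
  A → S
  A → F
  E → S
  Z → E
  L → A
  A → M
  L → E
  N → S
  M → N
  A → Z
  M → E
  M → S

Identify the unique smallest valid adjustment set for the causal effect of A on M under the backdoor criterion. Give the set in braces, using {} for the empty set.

{L}

Variables eligible for adjustment (non-descendants of A, excluding A and M): {L}.
Backdoor paths from A to M:
  P1: A <- L -> M
  P2: A <- L -> E <- M
  P3: A <- L -> E -> S <- M
  P4: A <- L -> E -> S <- N <- M
The empty set is not sufficient: P1 (A <- L -> M) has no collider blocking it and no conditioned non-collider, so it is open.
Try {L}:
  P1: blocked at fork node L ∈ conditioning set.
  P2: blocked at fork node L ∈ conditioning set.
  P3: blocked at fork node L ∈ conditioning set.
  P4: blocked at fork node L ∈ conditioning set.
{L} contains no descendant of A and blocks every backdoor path.
{L} is the unique smallest valid adjustment set.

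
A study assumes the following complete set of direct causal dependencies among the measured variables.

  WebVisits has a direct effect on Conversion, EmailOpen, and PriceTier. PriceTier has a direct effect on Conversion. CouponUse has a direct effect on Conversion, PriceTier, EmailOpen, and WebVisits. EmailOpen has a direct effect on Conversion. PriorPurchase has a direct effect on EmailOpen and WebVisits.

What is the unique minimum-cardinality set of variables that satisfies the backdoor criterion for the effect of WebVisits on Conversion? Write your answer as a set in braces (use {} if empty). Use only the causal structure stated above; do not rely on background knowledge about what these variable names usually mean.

Variables eligible for adjustment (non-descendants of WebVisits, excluding WebVisits and Conversion): {CouponUse, PriorPurchase}.
Backdoor paths from WebVisits to Conversion:
  P1: WebVisits <- PriorPurchase -> EmailOpen <- CouponUse -> PriceTier -> Conversion
  P2: WebVisits <- PriorPurchase -> EmailOpen <- CouponUse -> Conversion
  P3: WebVisits <- PriorPurchase -> EmailOpen -> Conversion
  P4: WebVisits <- CouponUse -> EmailOpen -> Conversion
  P5: WebVisits <- CouponUse -> PriceTier -> Conversion
  P6: WebVisits <- CouponUse -> Conversion
The empty set is not sufficient: P3 (WebVisits <- PriorPurchase -> EmailOpen -> Conversion) has no collider blocking it and no conditioned non-collider, so it is open.
Try {CouponUse, PriorPurchase}:
  P1: blocked at fork node PriorPurchase ∈ conditioning set.
  P2: blocked at fork node PriorPurchase ∈ conditioning set.
  P3: blocked at fork node PriorPurchase ∈ conditioning set.
  P4: blocked at fork node CouponUse ∈ conditioning set.
  P5: blocked at fork node CouponUse ∈ conditioning set.
  P6: blocked at fork node CouponUse ∈ conditioning set.
{CouponUse, PriorPurchase} contains no descendant of WebVisits and blocks every backdoor path.
Every element of {CouponUse, PriorPurchase} is needed (dropping CouponUse leaves P4 open; dropping PriorPurchase leaves P3 open), so no proper subset is valid.
Among all size-2 subsets of the eligible variables, only {CouponUse, PriorPurchase} blocks every backdoor path, so it is the unique smallest valid adjustment set.

{CouponUse, PriorPurchase}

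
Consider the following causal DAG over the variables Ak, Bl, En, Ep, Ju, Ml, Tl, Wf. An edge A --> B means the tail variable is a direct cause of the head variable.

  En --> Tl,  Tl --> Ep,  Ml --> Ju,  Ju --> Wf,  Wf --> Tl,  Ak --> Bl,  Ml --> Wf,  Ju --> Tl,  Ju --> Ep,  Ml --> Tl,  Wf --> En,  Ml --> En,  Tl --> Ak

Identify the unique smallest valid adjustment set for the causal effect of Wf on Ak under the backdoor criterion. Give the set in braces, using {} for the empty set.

{Ju, Ml}

Variables eligible for adjustment (non-descendants of Wf, excluding Wf and Ak): {Ju, Ml}.
Backdoor paths from Wf to Ak:
  P1: Wf <- Ml -> Ju -> Tl -> Ak
  P2: Wf <- Ml -> Ju -> Ep <- Tl -> Ak
  P3: Wf <- Ml -> En -> Tl -> Ak
  P4: Wf <- Ml -> Tl -> Ak
  P5: Wf <- Ju <- Ml -> En -> Tl -> Ak
  P6: Wf <- Ju <- Ml -> Tl -> Ak
  P7: Wf <- Ju -> Tl -> Ak
  P8: Wf <- Ju -> Ep <- Tl -> Ak
The empty set is not sufficient: P1 (Wf <- Ml -> Ju -> Tl -> Ak) has no collider blocking it and no conditioned non-collider, so it is open.
Try {Ju, Ml}:
  P1: blocked at fork node Ml ∈ conditioning set.
  P2: blocked at fork node Ml ∈ conditioning set.
  P3: blocked at fork node Ml ∈ conditioning set.
  P4: blocked at fork node Ml ∈ conditioning set.
  P5: blocked at chain node Ju ∈ conditioning set.
  P6: blocked at chain node Ju ∈ conditioning set.
  P7: blocked at fork node Ju ∈ conditioning set.
  P8: blocked at fork node Ju ∈ conditioning set.
{Ju, Ml} contains no descendant of Wf and blocks every backdoor path.
Every element of {Ju, Ml} is needed (dropping Ju leaves P7 open; dropping Ml leaves P3 open), so no proper subset is valid.
Among all size-2 subsets of the eligible variables, only {Ju, Ml} blocks every backdoor path, so it is the unique smallest valid adjustment set.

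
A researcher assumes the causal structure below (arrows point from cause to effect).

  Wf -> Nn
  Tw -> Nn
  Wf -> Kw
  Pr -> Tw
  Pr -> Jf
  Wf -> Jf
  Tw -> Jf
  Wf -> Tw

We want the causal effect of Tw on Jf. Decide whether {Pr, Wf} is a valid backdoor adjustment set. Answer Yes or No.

Yes

Backdoor paths from Tw to Jf (paths whose first edge points into Tw):
  P1: Tw <- Wf -> Jf
  P2: Tw <- Pr -> Jf
Condition 1 (no descendant of Tw in the set): holds — descendants of Tw are {Jf, Nn}; none are in {Pr, Wf}.
Condition 2 (every backdoor path blocked by {Pr, Wf}):
  P1: blocked at fork node Wf ∈ conditioning set.
  P2: blocked at fork node Pr ∈ conditioning set.
{Pr, Wf} satisfies the backdoor criterion.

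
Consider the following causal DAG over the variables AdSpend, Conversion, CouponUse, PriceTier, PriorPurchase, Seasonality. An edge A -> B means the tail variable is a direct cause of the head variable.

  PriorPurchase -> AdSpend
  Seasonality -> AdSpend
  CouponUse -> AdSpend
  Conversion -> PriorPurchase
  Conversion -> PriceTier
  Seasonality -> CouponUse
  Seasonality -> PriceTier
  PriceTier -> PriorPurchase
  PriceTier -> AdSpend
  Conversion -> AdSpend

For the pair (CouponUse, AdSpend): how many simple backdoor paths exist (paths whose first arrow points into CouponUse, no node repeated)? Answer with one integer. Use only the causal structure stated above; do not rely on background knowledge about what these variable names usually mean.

A backdoor path from CouponUse to AdSpend is any simple undirected path whose first edge points into CouponUse (i.e. leaves CouponUse via a parent).
Parents of CouponUse: {Seasonality}.
Enumerating:
  P1: CouponUse <- Seasonality -> PriceTier <- Conversion -> PriorPurchase -> AdSpend
  P2: CouponUse <- Seasonality -> PriceTier <- Conversion -> AdSpend
  P3: CouponUse <- Seasonality -> PriceTier -> PriorPurchase <- Conversion -> AdSpend
  P4: CouponUse <- Seasonality -> PriceTier -> PriorPurchase -> AdSpend
  P5: CouponUse <- Seasonality -> PriceTier -> AdSpend
  P6: CouponUse <- Seasonality -> AdSpend
That exhausts the simple backdoor paths. Count: 6.

6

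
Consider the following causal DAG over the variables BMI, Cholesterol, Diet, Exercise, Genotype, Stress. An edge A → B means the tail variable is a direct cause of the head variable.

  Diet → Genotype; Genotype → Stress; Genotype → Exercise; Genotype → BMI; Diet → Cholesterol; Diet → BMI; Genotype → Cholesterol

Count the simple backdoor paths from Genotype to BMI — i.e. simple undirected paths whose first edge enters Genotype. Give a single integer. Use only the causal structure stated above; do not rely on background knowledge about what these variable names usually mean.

1

A backdoor path from Genotype to BMI is any simple undirected path whose first edge points into Genotype (i.e. leaves Genotype via a parent).
Parents of Genotype: {Diet}.
Enumerating:
  P1: Genotype <- Diet -> BMI
That exhausts the simple backdoor paths. Count: 1.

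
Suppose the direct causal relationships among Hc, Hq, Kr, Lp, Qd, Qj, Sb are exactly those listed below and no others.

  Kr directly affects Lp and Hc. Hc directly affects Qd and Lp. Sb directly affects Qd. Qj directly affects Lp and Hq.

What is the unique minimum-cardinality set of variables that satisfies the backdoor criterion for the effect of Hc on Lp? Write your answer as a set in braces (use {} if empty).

Variables eligible for adjustment (non-descendants of Hc, excluding Hc and Lp): {Hq, Kr, Qj, Sb}.
Backdoor paths from Hc to Lp:
  P1: Hc <- Kr -> Lp
The empty set is not sufficient: P1 (Hc <- Kr -> Lp) has no collider blocking it and no conditioned non-collider, so it is open.
Try {Kr}:
  P1: blocked at fork node Kr ∈ conditioning set.
{Kr} contains no descendant of Hc and blocks every backdoor path.
No other singleton works — e.g. {Qj} leaves P1 open — so {Kr} is the unique smallest valid adjustment set.

{Kr}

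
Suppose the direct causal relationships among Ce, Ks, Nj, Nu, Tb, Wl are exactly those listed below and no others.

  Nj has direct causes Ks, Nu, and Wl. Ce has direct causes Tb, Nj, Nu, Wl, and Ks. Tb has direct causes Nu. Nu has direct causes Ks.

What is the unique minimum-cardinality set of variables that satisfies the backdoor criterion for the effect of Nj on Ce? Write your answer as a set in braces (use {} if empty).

Variables eligible for adjustment (non-descendants of Nj, excluding Nj and Ce): {Ks, Nu, Tb, Wl}.
Backdoor paths from Nj to Ce:
  P1: Nj <- Wl -> Ce
  P2: Nj <- Ks -> Nu -> Tb -> Ce
  P3: Nj <- Ks -> Nu -> Ce
  P4: Nj <- Ks -> Ce
  P5: Nj <- Nu <- Ks -> Ce
  P6: Nj <- Nu -> Tb -> Ce
  P7: Nj <- Nu -> Ce
The empty set is not sufficient: P1 (Nj <- Wl -> Ce) has no collider blocking it and no conditioned non-collider, so it is open.
Try {Ks, Nu, Wl}:
  P1: blocked at fork node Wl ∈ conditioning set.
  P2: blocked at fork node Ks ∈ conditioning set.
  P3: blocked at fork node Ks ∈ conditioning set.
  P4: blocked at fork node Ks ∈ conditioning set.
  P5: blocked at chain node Nu ∈ conditioning set.
  P6: blocked at fork node Nu ∈ conditioning set.
  P7: blocked at fork node Nu ∈ conditioning set.
{Ks, Nu, Wl} contains no descendant of Nj and blocks every backdoor path.
Every element of {Ks, Nu, Wl} is needed (dropping Ks leaves P4 open; dropping Nu leaves P6 open; dropping Wl leaves P1 open), so no proper subset is valid.
Among all size-3 subsets of the eligible variables, only {Ks, Nu, Wl} blocks every backdoor path, so it is the unique smallest valid adjustment set.

{Ks, Nu, Wl}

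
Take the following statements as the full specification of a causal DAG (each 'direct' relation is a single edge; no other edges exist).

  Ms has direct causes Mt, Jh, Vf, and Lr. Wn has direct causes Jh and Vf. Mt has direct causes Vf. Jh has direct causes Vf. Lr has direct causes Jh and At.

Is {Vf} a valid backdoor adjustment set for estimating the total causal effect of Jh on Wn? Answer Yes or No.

Backdoor paths from Jh to Wn (paths whose first edge points into Jh):
  P1: Jh <- Vf -> Wn
Condition 1 (no descendant of Jh in the set): holds — descendants of Jh are {Lr, Ms, Wn}; none are in {Vf}.
Condition 2 (every backdoor path blocked by {Vf}):
  P1: blocked at fork node Vf ∈ conditioning set.
{Vf} satisfies the backdoor criterion.

Yes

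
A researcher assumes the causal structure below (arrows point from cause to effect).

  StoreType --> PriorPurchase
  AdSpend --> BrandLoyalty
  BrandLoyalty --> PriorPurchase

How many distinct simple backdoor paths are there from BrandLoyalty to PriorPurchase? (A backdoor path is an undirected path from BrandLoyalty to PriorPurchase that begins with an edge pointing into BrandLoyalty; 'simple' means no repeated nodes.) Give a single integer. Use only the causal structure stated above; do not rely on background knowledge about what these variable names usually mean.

A backdoor path from BrandLoyalty to PriorPurchase is any simple undirected path whose first edge points into BrandLoyalty (i.e. leaves BrandLoyalty via a parent).
Parents of BrandLoyalty: {AdSpend}.
No simple path from any parent of BrandLoyalty reaches PriorPurchase without revisiting BrandLoyalty, so there are no backdoor paths.

0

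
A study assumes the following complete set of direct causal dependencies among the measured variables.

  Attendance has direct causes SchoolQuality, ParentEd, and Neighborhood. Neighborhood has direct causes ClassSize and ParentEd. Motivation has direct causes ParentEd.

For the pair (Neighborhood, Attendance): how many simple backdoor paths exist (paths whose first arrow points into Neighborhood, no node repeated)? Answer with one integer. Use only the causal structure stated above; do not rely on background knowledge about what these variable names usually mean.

A backdoor path from Neighborhood to Attendance is any simple undirected path whose first edge points into Neighborhood (i.e. leaves Neighborhood via a parent).
Parents of Neighborhood: {ClassSize, ParentEd}.
Enumerating:
  P1: Neighborhood <- ParentEd -> Attendance
That exhausts the simple backdoor paths. Count: 1.

1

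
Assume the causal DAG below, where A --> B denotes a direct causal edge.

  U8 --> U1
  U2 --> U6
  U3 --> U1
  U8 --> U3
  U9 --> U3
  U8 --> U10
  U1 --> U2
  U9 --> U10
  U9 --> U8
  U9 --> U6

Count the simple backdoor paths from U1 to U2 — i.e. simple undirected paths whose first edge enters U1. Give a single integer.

A backdoor path from U1 to U2 is any simple undirected path whose first edge points into U1 (i.e. leaves U1 via a parent).
Parents of U1: {U3, U8}.
Enumerating:
  P1: U1 <- U8 <- U9 -> U6 <- U2
  P2: U1 <- U8 -> U3 <- U9 -> U6 <- U2
  P3: U1 <- U8 -> U10 <- U9 -> U6 <- U2
  P4: U1 <- U3 <- U9 -> U6 <- U2
  P5: U1 <- U3 <- U8 <- U9 -> U6 <- U2
  P6: U1 <- U3 <- U8 -> U10 <- U9 -> U6 <- U2
That exhausts the simple backdoor paths. Count: 6.

6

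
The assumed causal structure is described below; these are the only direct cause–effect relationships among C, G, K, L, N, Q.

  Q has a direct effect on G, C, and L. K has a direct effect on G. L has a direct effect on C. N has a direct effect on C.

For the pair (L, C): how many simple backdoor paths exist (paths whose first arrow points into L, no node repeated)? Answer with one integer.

1

A backdoor path from L to C is any simple undirected path whose first edge points into L (i.e. leaves L via a parent).
Parents of L: {Q}.
Enumerating:
  P1: L <- Q -> C
That exhausts the simple backdoor paths. Count: 1.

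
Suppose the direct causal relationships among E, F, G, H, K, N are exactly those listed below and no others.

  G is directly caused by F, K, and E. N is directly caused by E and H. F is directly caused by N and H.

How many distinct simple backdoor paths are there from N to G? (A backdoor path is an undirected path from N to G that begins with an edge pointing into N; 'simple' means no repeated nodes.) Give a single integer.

A backdoor path from N to G is any simple undirected path whose first edge points into N (i.e. leaves N via a parent).
Parents of N: {E, H}.
Enumerating:
  P1: N <- H -> F -> G
  P2: N <- E -> G
That exhausts the simple backdoor paths. Count: 2.

2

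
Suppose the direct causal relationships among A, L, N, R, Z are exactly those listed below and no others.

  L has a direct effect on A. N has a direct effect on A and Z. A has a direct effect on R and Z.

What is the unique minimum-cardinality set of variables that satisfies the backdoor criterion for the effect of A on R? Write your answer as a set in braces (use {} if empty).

{}

Variables eligible for adjustment (non-descendants of A, excluding A and R): {L, N}.
Backdoor paths from A to R:
  (none)
With no backdoor paths the empty set already satisfies the criterion, and it is trivially minimal.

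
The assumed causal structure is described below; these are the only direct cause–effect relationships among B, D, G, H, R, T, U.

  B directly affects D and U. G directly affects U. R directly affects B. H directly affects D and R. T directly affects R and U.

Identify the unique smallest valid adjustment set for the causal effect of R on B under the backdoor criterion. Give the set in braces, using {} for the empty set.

Variables eligible for adjustment (non-descendants of R, excluding R and B): {G, H, T}.
Backdoor paths from R to B:
  P1: R <- H -> D <- B
  P2: R <- T -> U <- B
Each backdoor path contains an unconditioned collider, so every path is already blocked with the empty conditioning set:
  P1: blocked at collider D (neither it nor any descendant is in the conditioning set).
  P2: blocked at collider U (neither it nor any descendant is in the conditioning set).
The empty set is therefore the unique smallest valid set.

{}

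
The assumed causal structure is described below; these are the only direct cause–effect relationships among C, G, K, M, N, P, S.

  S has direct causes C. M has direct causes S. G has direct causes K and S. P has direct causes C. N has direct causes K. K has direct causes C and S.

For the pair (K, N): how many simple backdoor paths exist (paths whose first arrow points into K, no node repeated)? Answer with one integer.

A backdoor path from K to N is any simple undirected path whose first edge points into K (i.e. leaves K via a parent).
Parents of K: {C, S}.
No simple path from any parent of K reaches N without revisiting K, so there are no backdoor paths.

0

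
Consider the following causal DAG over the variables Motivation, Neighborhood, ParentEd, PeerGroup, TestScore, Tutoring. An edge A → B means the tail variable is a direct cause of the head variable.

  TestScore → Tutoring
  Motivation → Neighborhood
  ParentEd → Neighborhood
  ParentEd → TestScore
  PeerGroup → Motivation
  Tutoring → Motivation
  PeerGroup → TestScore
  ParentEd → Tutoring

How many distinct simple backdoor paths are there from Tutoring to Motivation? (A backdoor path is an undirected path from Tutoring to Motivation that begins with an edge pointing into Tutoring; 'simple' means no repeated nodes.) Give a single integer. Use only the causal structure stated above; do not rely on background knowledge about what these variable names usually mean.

A backdoor path from Tutoring to Motivation is any simple undirected path whose first edge points into Tutoring (i.e. leaves Tutoring via a parent).
Parents of Tutoring: {ParentEd, TestScore}.
Enumerating:
  P1: Tutoring <- ParentEd -> TestScore <- PeerGroup -> Motivation
  P2: Tutoring <- ParentEd -> Neighborhood <- Motivation
  P3: Tutoring <- TestScore <- PeerGroup -> Motivation
  P4: Tutoring <- TestScore <- ParentEd -> Neighborhood <- Motivation
That exhausts the simple backdoor paths. Count: 4.

4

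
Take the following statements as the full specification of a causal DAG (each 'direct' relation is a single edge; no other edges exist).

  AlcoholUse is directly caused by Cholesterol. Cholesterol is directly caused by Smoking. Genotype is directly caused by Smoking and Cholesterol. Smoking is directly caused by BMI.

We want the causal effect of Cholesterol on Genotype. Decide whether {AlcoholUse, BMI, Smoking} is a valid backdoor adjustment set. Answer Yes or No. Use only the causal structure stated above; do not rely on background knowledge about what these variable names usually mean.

Backdoor paths from Cholesterol to Genotype (paths whose first edge points into Cholesterol):
  P1: Cholesterol <- Smoking -> Genotype
Condition 1 (no descendant of Cholesterol in the set): FAILS — AlcoholUse is a descendant of Cholesterol.
Condition 2 (every backdoor path blocked by {AlcoholUse, BMI, Smoking}):
  P1: blocked at fork node Smoking ∈ conditioning set.
{AlcoholUse, BMI, Smoking} does not satisfy the backdoor criterion.

No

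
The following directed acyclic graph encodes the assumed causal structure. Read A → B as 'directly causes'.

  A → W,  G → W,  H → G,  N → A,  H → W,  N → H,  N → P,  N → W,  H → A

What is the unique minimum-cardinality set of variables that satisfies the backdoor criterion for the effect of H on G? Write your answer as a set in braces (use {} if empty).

{}

Variables eligible for adjustment (non-descendants of H, excluding H and G): {N, P}.
Backdoor paths from H to G:
  P1: H <- N -> A -> W <- G
  P2: H <- N -> W <- G
Each backdoor path contains an unconditioned collider, so every path is already blocked with the empty conditioning set:
  P1: blocked at collider W (neither it nor any descendant is in the conditioning set).
  P2: blocked at collider W (neither it nor any descendant is in the conditioning set).
The empty set is therefore the unique smallest valid set.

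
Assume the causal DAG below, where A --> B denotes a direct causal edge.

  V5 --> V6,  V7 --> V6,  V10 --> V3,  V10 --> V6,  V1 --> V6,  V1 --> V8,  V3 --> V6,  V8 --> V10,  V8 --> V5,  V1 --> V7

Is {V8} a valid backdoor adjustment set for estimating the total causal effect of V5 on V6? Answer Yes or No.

Backdoor paths from V5 to V6 (paths whose first edge points into V5):
  P1: V5 <- V8 <- V1 -> V7 -> V6
  P2: V5 <- V8 <- V1 -> V6
  P3: V5 <- V8 -> V10 -> V3 -> V6
  P4: V5 <- V8 -> V10 -> V6
Condition 1 (no descendant of V5 in the set): holds — descendants of V5 are {V6}; none are in {V8}.
Condition 2 (every backdoor path blocked by {V8}):
  P1: blocked at chain node V8 ∈ conditioning set.
  P2: blocked at chain node V8 ∈ conditioning set.
  P3: blocked at fork node V8 ∈ conditioning set.
  P4: blocked at fork node V8 ∈ conditioning set.
{V8} satisfies the backdoor criterion.

Yes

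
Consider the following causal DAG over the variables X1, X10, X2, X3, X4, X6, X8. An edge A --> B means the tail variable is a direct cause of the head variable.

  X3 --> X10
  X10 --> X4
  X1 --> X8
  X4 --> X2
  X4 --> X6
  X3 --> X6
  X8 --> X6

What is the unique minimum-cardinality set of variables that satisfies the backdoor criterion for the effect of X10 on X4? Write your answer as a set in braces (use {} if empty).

Variables eligible for adjustment (non-descendants of X10, excluding X10 and X4): {X1, X3, X8}.
Backdoor paths from X10 to X4:
  P1: X10 <- X3 -> X6 <- X4
Each backdoor path contains an unconditioned collider, so every path is already blocked with the empty conditioning set:
  P1: blocked at collider X6 (neither it nor any descendant is in the conditioning set).
The empty set is therefore the unique smallest valid set.

{}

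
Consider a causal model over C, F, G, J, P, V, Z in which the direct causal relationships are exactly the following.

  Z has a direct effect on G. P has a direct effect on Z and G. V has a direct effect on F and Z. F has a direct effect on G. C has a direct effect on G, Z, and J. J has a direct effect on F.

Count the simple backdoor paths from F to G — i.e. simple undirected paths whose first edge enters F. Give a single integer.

A backdoor path from F to G is any simple undirected path whose first edge points into F (i.e. leaves F via a parent).
Parents of F: {J, V}.
Enumerating:
  P1: F <- V -> Z <- C -> G
  P2: F <- V -> Z <- P -> G
  P3: F <- V -> Z -> G
  P4: F <- J <- C -> Z <- P -> G
  P5: F <- J <- C -> Z -> G
  P6: F <- J <- C -> G
That exhausts the simple backdoor paths. Count: 6.

6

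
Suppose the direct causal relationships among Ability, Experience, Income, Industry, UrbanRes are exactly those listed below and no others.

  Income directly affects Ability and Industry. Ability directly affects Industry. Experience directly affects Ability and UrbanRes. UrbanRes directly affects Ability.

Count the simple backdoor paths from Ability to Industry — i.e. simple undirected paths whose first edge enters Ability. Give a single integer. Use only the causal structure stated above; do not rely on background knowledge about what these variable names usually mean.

1

A backdoor path from Ability to Industry is any simple undirected path whose first edge points into Ability (i.e. leaves Ability via a parent).
Parents of Ability: {Experience, Income, UrbanRes}.
Enumerating:
  P1: Ability <- Income -> Industry
That exhausts the simple backdoor paths. Count: 1.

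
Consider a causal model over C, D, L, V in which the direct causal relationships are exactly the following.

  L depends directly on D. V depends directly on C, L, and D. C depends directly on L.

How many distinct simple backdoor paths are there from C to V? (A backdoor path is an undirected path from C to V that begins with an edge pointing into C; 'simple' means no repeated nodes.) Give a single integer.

A backdoor path from C to V is any simple undirected path whose first edge points into C (i.e. leaves C via a parent).
Parents of C: {L}.
Enumerating:
  P1: C <- L <- D -> V
  P2: C <- L -> V
That exhausts the simple backdoor paths. Count: 2.

2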